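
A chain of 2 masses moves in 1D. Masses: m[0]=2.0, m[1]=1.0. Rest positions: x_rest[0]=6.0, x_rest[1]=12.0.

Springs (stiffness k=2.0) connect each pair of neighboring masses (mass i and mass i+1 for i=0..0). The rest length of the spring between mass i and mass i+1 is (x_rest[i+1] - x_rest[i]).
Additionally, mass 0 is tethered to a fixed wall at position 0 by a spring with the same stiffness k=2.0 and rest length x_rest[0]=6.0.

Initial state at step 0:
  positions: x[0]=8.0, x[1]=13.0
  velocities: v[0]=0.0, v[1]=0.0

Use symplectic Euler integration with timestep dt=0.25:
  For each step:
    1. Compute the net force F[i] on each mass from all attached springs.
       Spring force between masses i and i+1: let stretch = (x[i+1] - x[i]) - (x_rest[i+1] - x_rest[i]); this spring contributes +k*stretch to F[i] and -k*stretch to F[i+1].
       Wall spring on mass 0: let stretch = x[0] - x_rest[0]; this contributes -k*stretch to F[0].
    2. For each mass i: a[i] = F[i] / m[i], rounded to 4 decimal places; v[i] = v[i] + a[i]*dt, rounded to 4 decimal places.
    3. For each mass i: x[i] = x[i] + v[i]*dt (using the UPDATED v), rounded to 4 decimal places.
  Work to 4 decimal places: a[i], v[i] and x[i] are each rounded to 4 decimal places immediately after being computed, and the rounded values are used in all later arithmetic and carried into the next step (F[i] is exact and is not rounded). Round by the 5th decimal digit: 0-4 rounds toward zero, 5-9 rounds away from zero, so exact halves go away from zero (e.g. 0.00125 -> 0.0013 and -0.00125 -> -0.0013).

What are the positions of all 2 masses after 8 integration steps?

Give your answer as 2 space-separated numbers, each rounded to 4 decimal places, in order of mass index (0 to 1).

Step 0: x=[8.0000 13.0000] v=[0.0000 0.0000]
Step 1: x=[7.8125 13.1250] v=[-0.7500 0.5000]
Step 2: x=[7.4688 13.3360] v=[-1.3750 0.8438]
Step 3: x=[7.0250 13.5636] v=[-1.7754 0.9102]
Step 4: x=[6.5508 13.7238] v=[-1.8970 0.6409]
Step 5: x=[6.1154 13.7374] v=[-1.7415 0.0544]
Step 6: x=[5.7742 13.5483] v=[-1.3649 -0.7566]
Step 7: x=[5.5580 13.1374] v=[-0.8649 -1.6437]
Step 8: x=[5.4681 12.5291] v=[-0.3596 -2.4334]

Answer: 5.4681 12.5291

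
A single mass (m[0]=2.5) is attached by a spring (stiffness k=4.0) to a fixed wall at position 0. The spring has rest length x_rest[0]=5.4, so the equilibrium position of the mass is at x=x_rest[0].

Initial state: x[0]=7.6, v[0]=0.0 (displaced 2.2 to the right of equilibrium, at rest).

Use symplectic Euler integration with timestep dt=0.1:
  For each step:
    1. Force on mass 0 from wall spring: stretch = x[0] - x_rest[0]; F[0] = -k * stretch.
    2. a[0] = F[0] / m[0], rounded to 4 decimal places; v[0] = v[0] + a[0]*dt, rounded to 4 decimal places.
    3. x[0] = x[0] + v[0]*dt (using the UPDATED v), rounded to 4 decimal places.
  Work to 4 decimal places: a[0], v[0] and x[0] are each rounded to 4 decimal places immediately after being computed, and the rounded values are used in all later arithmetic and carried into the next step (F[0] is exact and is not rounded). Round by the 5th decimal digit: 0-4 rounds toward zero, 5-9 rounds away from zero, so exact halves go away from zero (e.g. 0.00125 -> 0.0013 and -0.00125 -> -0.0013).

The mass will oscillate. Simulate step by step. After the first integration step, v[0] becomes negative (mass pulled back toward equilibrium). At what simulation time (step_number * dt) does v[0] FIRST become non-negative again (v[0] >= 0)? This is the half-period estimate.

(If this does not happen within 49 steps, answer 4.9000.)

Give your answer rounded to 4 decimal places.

Answer: 2.5000

Derivation:
Step 0: x=[7.6000] v=[0.0000]
Step 1: x=[7.5648] v=[-0.3520]
Step 2: x=[7.4950] v=[-0.6984]
Step 3: x=[7.3916] v=[-1.0336]
Step 4: x=[7.2564] v=[-1.3523]
Step 5: x=[7.0915] v=[-1.6493]
Step 6: x=[6.8995] v=[-1.9199]
Step 7: x=[6.6835] v=[-2.1598]
Step 8: x=[6.4470] v=[-2.3652]
Step 9: x=[6.1937] v=[-2.5327]
Step 10: x=[5.9277] v=[-2.6597]
Step 11: x=[5.6533] v=[-2.7441]
Step 12: x=[5.3748] v=[-2.7846]
Step 13: x=[5.0967] v=[-2.7806]
Step 14: x=[4.8235] v=[-2.7321]
Step 15: x=[4.5595] v=[-2.6399]
Step 16: x=[4.3090] v=[-2.5054]
Step 17: x=[4.0759] v=[-2.3308]
Step 18: x=[3.8640] v=[-2.1189]
Step 19: x=[3.6767] v=[-1.8731]
Step 20: x=[3.5170] v=[-1.5974]
Step 21: x=[3.3874] v=[-1.2961]
Step 22: x=[3.2900] v=[-0.9741]
Step 23: x=[3.2264] v=[-0.6365]
Step 24: x=[3.1975] v=[-0.2887]
Step 25: x=[3.2039] v=[0.0637]
First v>=0 after going negative at step 25, time=2.5000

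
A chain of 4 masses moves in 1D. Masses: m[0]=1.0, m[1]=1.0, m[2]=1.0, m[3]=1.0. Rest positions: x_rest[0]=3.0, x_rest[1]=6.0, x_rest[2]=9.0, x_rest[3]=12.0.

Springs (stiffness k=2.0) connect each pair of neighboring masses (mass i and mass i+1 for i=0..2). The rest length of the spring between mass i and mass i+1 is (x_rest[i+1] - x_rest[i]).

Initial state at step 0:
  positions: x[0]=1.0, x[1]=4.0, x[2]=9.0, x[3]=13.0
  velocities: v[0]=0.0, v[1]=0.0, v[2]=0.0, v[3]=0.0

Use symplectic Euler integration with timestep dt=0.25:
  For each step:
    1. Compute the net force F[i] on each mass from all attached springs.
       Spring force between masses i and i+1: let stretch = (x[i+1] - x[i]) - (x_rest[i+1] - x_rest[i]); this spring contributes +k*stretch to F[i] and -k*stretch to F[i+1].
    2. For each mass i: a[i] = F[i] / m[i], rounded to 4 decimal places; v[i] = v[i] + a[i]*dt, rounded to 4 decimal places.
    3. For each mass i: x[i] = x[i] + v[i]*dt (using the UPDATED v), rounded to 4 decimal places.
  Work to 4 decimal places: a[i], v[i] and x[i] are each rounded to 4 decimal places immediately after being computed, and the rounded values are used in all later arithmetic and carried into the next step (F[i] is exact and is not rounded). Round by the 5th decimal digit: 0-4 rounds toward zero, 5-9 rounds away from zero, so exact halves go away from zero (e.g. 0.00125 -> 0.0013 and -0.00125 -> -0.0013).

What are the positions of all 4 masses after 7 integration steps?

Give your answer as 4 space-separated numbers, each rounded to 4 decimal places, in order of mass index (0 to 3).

Answer: 2.8227 5.6680 8.2436 10.2658

Derivation:
Step 0: x=[1.0000 4.0000 9.0000 13.0000] v=[0.0000 0.0000 0.0000 0.0000]
Step 1: x=[1.0000 4.2500 8.8750 12.8750] v=[0.0000 1.0000 -0.5000 -0.5000]
Step 2: x=[1.0313 4.6719 8.6719 12.6250] v=[0.1250 1.6875 -0.8125 -1.0000]
Step 3: x=[1.1426 5.1387 8.4629 12.2559] v=[0.4453 1.8672 -0.8360 -1.4766]
Step 4: x=[1.3785 5.5215 8.3125 11.7876] v=[0.9434 1.5313 -0.6016 -1.8731]
Step 5: x=[1.7572 5.7353 8.2476 11.2599] v=[1.5149 0.8553 -0.2596 -2.1107]
Step 6: x=[2.2582 5.7659 8.2452 10.7307] v=[2.0040 0.1224 -0.0096 -2.1169]
Step 7: x=[2.8227 5.6680 8.2436 10.2658] v=[2.2579 -0.3918 -0.0065 -1.8597]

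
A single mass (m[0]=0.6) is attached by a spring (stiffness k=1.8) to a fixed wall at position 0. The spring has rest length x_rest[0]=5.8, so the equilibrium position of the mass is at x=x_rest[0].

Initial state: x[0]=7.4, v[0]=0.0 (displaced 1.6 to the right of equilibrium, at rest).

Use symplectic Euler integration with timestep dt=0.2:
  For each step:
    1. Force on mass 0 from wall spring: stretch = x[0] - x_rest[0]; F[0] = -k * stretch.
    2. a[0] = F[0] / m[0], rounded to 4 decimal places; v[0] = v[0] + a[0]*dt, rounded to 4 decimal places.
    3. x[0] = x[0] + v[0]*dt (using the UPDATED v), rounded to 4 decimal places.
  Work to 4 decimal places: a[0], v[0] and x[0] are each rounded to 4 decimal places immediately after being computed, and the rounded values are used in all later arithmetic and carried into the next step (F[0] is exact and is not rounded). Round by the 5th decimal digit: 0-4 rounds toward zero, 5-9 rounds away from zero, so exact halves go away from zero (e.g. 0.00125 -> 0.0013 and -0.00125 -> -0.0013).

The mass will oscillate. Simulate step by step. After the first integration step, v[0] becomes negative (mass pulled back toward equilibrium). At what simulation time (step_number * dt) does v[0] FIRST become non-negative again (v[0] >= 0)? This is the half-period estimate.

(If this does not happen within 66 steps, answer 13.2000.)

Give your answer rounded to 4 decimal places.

Answer: 2.0000

Derivation:
Step 0: x=[7.4000] v=[0.0000]
Step 1: x=[7.2080] v=[-0.9600]
Step 2: x=[6.8470] v=[-1.8048]
Step 3: x=[6.3604] v=[-2.4330]
Step 4: x=[5.8066] v=[-2.7692]
Step 5: x=[5.2520] v=[-2.7732]
Step 6: x=[4.7631] v=[-2.4444]
Step 7: x=[4.3986] v=[-1.8223]
Step 8: x=[4.2023] v=[-0.9815]
Step 9: x=[4.1977] v=[-0.0229]
Step 10: x=[4.3854] v=[0.9385]
First v>=0 after going negative at step 10, time=2.0000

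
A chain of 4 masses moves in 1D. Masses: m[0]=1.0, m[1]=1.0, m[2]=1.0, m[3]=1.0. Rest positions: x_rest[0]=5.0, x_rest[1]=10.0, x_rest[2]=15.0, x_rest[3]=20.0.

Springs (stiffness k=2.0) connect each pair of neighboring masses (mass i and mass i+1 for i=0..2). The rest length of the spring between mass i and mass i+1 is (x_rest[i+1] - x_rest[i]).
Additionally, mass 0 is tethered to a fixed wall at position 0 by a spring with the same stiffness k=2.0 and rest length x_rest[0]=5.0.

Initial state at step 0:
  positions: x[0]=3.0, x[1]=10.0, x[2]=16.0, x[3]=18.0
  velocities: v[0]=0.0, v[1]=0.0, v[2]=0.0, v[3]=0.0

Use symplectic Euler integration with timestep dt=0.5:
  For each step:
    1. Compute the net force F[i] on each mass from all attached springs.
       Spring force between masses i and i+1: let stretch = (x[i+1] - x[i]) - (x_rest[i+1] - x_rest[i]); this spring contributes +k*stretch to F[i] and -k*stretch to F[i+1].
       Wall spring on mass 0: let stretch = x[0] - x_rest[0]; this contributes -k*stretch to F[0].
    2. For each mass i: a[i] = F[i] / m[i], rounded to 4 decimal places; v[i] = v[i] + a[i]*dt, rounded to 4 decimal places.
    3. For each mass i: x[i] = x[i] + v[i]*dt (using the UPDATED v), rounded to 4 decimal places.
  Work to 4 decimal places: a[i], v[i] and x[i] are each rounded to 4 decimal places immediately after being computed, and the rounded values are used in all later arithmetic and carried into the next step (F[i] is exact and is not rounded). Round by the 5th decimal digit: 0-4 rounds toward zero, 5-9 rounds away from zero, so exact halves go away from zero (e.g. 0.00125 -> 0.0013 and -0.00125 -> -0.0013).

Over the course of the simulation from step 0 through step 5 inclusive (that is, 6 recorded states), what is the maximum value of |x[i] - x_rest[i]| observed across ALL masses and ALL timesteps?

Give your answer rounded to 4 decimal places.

Answer: 2.5000

Derivation:
Step 0: x=[3.0000 10.0000 16.0000 18.0000] v=[0.0000 0.0000 0.0000 0.0000]
Step 1: x=[5.0000 9.5000 14.0000 19.5000] v=[4.0000 -1.0000 -4.0000 3.0000]
Step 2: x=[6.7500 9.0000 12.5000 20.7500] v=[3.5000 -1.0000 -3.0000 2.5000]
Step 3: x=[6.2500 9.1250 13.3750 20.3750] v=[-1.0000 0.2500 1.7500 -0.7500]
Step 4: x=[4.0625 9.9375 15.6250 19.0000] v=[-4.3750 1.6250 4.5000 -2.7500]
Step 5: x=[2.7813 10.6563 16.7188 18.4375] v=[-2.5625 1.4375 2.1875 -1.1250]
Max displacement = 2.5000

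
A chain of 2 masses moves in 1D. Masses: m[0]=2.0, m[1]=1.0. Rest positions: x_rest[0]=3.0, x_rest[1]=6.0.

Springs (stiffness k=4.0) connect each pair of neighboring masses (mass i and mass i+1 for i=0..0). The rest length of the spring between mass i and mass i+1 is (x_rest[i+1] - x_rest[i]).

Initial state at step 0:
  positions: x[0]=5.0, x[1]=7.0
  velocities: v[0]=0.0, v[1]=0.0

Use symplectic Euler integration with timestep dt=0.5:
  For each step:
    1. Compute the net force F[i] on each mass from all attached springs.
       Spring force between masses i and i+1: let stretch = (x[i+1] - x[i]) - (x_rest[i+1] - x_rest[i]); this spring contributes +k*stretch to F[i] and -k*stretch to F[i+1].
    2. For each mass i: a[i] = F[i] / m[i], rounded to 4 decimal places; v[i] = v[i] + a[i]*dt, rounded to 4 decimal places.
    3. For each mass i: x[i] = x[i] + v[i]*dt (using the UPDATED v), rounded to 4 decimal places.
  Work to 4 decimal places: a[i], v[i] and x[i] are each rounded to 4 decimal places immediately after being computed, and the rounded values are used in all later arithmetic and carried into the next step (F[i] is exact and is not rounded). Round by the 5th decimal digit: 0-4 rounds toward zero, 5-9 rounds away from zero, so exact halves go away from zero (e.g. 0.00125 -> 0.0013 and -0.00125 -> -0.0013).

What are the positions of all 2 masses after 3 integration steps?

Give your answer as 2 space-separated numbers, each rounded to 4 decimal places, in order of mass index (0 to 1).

Answer: 4.6250 7.7500

Derivation:
Step 0: x=[5.0000 7.0000] v=[0.0000 0.0000]
Step 1: x=[4.5000 8.0000] v=[-1.0000 2.0000]
Step 2: x=[4.2500 8.5000] v=[-0.5000 1.0000]
Step 3: x=[4.6250 7.7500] v=[0.7500 -1.5000]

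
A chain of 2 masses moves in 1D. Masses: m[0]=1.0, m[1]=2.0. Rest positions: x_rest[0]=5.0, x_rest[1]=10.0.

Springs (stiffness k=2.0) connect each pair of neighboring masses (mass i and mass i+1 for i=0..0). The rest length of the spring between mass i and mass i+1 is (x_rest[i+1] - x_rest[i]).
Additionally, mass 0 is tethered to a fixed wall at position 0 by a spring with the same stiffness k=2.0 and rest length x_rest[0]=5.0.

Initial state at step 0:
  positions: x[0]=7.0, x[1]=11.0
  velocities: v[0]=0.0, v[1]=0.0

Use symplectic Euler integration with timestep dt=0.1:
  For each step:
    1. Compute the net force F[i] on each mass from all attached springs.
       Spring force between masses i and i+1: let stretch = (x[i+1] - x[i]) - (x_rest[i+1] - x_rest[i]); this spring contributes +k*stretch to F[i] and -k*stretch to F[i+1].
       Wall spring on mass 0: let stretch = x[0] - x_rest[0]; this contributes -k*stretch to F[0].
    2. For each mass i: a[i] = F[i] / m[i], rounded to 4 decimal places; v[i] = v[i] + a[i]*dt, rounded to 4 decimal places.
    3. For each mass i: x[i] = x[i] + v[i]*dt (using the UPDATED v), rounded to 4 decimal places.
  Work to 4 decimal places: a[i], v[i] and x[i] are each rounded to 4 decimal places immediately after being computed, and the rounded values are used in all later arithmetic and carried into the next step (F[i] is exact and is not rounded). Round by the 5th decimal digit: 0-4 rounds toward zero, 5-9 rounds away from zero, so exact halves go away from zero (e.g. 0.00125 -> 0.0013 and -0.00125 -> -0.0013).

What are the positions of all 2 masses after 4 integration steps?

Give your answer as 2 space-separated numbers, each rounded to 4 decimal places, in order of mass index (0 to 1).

Answer: 6.4382 11.0897

Derivation:
Step 0: x=[7.0000 11.0000] v=[0.0000 0.0000]
Step 1: x=[6.9400 11.0100] v=[-0.6000 0.1000]
Step 2: x=[6.8226 11.0293] v=[-1.1740 0.1930]
Step 3: x=[6.6529 11.0565] v=[-1.6972 0.2723]
Step 4: x=[6.4382 11.0897] v=[-2.1471 0.3319]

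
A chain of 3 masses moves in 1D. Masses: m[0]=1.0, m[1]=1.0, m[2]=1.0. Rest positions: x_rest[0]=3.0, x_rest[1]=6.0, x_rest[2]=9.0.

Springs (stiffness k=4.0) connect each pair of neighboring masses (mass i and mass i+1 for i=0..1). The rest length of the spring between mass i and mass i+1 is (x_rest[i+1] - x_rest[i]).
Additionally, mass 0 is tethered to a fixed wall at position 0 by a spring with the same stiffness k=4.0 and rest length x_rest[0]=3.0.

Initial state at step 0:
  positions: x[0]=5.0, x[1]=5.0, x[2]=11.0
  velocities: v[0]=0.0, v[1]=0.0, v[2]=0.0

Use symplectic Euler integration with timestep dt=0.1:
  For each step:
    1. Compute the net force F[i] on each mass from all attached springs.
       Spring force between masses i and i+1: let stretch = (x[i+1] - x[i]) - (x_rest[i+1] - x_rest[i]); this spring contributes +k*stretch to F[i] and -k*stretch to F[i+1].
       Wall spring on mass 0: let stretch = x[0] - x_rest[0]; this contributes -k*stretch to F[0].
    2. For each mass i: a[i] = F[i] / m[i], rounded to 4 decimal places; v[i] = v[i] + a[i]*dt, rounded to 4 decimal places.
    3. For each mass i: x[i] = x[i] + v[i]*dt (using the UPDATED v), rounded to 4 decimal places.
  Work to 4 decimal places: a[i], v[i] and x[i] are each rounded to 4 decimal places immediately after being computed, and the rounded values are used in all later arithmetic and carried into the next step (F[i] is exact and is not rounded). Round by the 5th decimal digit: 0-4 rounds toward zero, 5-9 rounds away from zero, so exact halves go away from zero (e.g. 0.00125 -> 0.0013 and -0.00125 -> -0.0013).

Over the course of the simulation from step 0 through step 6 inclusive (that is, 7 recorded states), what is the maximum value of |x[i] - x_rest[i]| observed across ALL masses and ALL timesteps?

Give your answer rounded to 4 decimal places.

Answer: 2.1259

Derivation:
Step 0: x=[5.0000 5.0000 11.0000] v=[0.0000 0.0000 0.0000]
Step 1: x=[4.8000 5.2400 10.8800] v=[-2.0000 2.4000 -1.2000]
Step 2: x=[4.4256 5.6880 10.6544] v=[-3.7440 4.4800 -2.2560]
Step 3: x=[3.9247 6.2842 10.3501] v=[-5.0093 5.9616 -3.0426]
Step 4: x=[3.3612 6.9486 10.0032] v=[-5.6354 6.6442 -3.4690]
Step 5: x=[2.8067 7.5917 9.6541] v=[-5.5449 6.4311 -3.4908]
Step 6: x=[2.3313 8.1259 9.3425] v=[-4.7536 5.3421 -3.1158]
Max displacement = 2.1259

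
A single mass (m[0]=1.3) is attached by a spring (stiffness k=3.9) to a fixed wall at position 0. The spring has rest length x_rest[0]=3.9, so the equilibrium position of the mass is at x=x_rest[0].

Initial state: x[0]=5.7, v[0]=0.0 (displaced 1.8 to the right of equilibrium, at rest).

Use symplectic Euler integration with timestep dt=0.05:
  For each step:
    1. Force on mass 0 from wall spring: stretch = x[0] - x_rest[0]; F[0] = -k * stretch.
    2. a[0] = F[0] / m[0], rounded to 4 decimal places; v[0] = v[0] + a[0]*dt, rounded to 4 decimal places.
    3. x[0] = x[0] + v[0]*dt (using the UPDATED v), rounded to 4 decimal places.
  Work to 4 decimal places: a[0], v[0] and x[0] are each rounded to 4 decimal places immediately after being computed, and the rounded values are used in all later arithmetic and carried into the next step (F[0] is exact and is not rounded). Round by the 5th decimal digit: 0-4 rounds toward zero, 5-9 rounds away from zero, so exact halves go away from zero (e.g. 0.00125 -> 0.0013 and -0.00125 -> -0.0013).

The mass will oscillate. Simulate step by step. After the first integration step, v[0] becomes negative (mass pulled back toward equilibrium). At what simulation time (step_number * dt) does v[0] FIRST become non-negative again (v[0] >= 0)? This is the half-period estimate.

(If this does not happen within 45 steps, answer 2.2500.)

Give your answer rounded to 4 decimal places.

Step 0: x=[5.7000] v=[0.0000]
Step 1: x=[5.6865] v=[-0.2700]
Step 2: x=[5.6596] v=[-0.5380]
Step 3: x=[5.6195] v=[-0.8019]
Step 4: x=[5.5665] v=[-1.0598]
Step 5: x=[5.5010] v=[-1.3098]
Step 6: x=[5.4235] v=[-1.5500]
Step 7: x=[5.3346] v=[-1.7785]
Step 8: x=[5.2349] v=[-1.9937]
Step 9: x=[5.1252] v=[-2.1939]
Step 10: x=[5.0063] v=[-2.3777]
Step 11: x=[4.8791] v=[-2.5436]
Step 12: x=[4.7446] v=[-2.6905]
Step 13: x=[4.6037] v=[-2.8172]
Step 14: x=[4.4576] v=[-2.9228]
Step 15: x=[4.3073] v=[-3.0064]
Step 16: x=[4.1539] v=[-3.0675]
Step 17: x=[3.9986] v=[-3.1056]
Step 18: x=[3.8426] v=[-3.1204]
Step 19: x=[3.6870] v=[-3.1118]
Step 20: x=[3.5330] v=[-3.0799]
Step 21: x=[3.3818] v=[-3.0249]
Step 22: x=[3.2344] v=[-2.9472]
Step 23: x=[3.0920] v=[-2.8474]
Step 24: x=[2.9557] v=[-2.7262]
Step 25: x=[2.8265] v=[-2.5846]
Step 26: x=[2.7053] v=[-2.4236]
Step 27: x=[2.5931] v=[-2.2444]
Step 28: x=[2.4907] v=[-2.0484]
Step 29: x=[2.3989] v=[-1.8370]
Step 30: x=[2.3183] v=[-1.6118]
Step 31: x=[2.2496] v=[-1.3745]
Step 32: x=[2.1933] v=[-1.1269]
Step 33: x=[2.1498] v=[-0.8709]
Step 34: x=[2.1194] v=[-0.6084]
Step 35: x=[2.1023] v=[-0.3413]
Step 36: x=[2.0987] v=[-0.0716]
Step 37: x=[2.1086] v=[0.1986]
First v>=0 after going negative at step 37, time=1.8500

Answer: 1.8500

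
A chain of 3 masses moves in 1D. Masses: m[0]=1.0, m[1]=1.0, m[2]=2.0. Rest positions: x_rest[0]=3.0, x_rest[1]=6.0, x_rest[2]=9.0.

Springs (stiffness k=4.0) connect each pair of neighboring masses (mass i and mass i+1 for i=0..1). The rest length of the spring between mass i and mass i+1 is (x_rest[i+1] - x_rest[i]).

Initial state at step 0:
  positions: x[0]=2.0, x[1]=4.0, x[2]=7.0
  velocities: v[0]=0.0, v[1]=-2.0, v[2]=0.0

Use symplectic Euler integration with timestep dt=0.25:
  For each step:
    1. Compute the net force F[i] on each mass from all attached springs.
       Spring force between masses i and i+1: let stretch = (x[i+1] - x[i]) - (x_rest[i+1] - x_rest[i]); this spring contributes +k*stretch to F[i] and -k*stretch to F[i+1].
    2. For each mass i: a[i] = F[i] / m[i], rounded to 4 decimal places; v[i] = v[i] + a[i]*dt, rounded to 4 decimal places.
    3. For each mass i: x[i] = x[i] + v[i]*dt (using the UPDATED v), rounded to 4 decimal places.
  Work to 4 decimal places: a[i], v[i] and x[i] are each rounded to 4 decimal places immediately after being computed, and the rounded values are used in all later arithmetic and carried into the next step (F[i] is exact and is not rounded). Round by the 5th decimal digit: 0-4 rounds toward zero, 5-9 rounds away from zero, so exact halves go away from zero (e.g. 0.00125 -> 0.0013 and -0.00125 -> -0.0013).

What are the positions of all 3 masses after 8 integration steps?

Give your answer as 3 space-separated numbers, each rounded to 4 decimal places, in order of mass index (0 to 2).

Step 0: x=[2.0000 4.0000 7.0000] v=[0.0000 -2.0000 0.0000]
Step 1: x=[1.7500 3.7500 7.0000] v=[-1.0000 -1.0000 0.0000]
Step 2: x=[1.2500 3.8125 6.9688] v=[-2.0000 0.2500 -0.1250]
Step 3: x=[0.6406 4.0235 6.9180] v=[-2.4375 0.8438 -0.2032]
Step 4: x=[0.1270 4.1124 6.8804] v=[-2.0546 0.3554 -0.1505]
Step 5: x=[-0.1403 3.8969 6.8718] v=[-1.0692 -0.8620 -0.0345]
Step 6: x=[-0.1483 3.4158 6.8663] v=[-0.0320 -1.9243 -0.0220]
Step 7: x=[-0.0153 2.9063 6.8045] v=[0.5321 -2.0379 -0.2473]
Step 8: x=[0.0981 2.6410 6.6304] v=[0.4537 -1.0613 -0.6964]

Answer: 0.0981 2.6410 6.6304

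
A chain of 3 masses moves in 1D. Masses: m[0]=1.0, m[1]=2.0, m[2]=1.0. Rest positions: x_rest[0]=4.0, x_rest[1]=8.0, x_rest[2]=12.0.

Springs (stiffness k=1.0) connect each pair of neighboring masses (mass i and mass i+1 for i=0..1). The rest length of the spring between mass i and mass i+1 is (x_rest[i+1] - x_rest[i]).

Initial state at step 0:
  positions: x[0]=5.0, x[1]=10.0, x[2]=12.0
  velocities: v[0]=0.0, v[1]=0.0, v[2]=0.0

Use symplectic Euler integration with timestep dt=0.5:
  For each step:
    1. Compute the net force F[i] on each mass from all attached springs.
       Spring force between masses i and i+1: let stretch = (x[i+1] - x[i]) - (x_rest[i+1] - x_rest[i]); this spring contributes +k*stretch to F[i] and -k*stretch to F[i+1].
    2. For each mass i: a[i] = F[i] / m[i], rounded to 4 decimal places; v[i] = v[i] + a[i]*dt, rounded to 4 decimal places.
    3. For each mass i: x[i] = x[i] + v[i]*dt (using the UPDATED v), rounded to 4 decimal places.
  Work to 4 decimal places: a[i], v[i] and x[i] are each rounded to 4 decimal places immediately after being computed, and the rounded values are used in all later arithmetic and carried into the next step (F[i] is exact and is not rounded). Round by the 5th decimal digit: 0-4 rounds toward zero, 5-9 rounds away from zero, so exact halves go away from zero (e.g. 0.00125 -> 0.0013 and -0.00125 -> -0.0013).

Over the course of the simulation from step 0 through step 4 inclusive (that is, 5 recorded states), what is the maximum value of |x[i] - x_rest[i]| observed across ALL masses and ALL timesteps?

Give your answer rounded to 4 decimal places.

Answer: 2.3810

Derivation:
Step 0: x=[5.0000 10.0000 12.0000] v=[0.0000 0.0000 0.0000]
Step 1: x=[5.2500 9.6250 12.5000] v=[0.5000 -0.7500 1.0000]
Step 2: x=[5.5938 9.0625 13.2813] v=[0.6875 -1.1250 1.5625]
Step 3: x=[5.8048 8.5938 14.0079] v=[0.4219 -0.9375 1.4531]
Step 4: x=[5.7130 8.4532 14.3810] v=[-0.1836 -0.2812 0.7461]
Max displacement = 2.3810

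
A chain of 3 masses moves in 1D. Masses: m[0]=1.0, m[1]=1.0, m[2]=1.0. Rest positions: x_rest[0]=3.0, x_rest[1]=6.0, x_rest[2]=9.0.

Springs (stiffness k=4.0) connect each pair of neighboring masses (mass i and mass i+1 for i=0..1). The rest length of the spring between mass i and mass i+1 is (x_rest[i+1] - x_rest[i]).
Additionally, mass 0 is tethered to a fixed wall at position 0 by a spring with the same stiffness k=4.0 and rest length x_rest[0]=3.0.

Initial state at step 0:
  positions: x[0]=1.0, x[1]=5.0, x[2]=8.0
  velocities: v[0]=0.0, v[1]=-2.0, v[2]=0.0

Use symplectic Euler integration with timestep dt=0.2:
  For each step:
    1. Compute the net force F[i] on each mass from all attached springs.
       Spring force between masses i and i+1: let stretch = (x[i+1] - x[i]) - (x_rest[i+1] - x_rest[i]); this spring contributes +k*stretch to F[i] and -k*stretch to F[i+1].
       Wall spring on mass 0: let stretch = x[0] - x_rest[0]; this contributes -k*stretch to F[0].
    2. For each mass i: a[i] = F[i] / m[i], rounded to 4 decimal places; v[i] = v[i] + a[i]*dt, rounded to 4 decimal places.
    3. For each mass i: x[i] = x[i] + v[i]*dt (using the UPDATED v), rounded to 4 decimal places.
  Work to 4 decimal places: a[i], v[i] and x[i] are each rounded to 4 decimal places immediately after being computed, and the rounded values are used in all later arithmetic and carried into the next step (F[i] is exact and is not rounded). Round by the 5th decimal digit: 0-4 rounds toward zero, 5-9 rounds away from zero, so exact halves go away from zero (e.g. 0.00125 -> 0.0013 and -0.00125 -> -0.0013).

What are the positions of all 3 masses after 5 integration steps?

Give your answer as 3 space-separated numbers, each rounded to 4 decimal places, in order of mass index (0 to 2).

Step 0: x=[1.0000 5.0000 8.0000] v=[0.0000 -2.0000 0.0000]
Step 1: x=[1.4800 4.4400 8.0000] v=[2.4000 -2.8000 0.0000]
Step 2: x=[2.1968 3.9760 7.9104] v=[3.5840 -2.3200 -0.4480]
Step 3: x=[2.8468 3.8568 7.6713] v=[3.2499 -0.5958 -1.1955]
Step 4: x=[3.2029 4.1864 7.3019] v=[1.7805 1.6478 -1.8471]
Step 5: x=[3.2039 4.8571 6.9140] v=[0.0050 3.3534 -1.9395]

Answer: 3.2039 4.8571 6.9140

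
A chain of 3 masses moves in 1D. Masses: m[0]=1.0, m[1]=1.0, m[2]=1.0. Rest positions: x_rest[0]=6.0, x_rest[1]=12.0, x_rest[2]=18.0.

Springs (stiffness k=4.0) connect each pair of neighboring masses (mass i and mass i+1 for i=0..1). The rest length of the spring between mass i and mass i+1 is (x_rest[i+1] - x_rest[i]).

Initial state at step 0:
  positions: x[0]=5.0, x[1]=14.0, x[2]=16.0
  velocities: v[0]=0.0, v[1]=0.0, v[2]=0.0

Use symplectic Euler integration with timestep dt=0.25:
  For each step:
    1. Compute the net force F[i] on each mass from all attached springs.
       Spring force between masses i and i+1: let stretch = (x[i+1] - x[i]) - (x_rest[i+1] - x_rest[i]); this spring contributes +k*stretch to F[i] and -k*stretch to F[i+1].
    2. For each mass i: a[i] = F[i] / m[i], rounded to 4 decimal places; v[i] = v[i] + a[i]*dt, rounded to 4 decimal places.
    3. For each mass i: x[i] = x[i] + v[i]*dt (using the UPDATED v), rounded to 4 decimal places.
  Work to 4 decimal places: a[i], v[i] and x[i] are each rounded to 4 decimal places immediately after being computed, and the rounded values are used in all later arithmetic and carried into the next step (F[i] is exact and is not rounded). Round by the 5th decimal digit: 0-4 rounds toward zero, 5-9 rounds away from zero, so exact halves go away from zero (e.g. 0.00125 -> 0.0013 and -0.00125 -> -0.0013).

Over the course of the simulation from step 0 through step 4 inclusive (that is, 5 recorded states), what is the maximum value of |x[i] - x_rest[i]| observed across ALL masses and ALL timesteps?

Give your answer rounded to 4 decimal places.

Answer: 2.9219

Derivation:
Step 0: x=[5.0000 14.0000 16.0000] v=[0.0000 0.0000 0.0000]
Step 1: x=[5.7500 12.2500 17.0000] v=[3.0000 -7.0000 4.0000]
Step 2: x=[6.6250 10.0625 18.3125] v=[3.5000 -8.7500 5.2500]
Step 3: x=[6.8594 9.0781 19.0625] v=[0.9375 -3.9375 3.0000]
Step 4: x=[6.1485 10.0352 18.8164] v=[-2.8438 3.8282 -0.9844]
Max displacement = 2.9219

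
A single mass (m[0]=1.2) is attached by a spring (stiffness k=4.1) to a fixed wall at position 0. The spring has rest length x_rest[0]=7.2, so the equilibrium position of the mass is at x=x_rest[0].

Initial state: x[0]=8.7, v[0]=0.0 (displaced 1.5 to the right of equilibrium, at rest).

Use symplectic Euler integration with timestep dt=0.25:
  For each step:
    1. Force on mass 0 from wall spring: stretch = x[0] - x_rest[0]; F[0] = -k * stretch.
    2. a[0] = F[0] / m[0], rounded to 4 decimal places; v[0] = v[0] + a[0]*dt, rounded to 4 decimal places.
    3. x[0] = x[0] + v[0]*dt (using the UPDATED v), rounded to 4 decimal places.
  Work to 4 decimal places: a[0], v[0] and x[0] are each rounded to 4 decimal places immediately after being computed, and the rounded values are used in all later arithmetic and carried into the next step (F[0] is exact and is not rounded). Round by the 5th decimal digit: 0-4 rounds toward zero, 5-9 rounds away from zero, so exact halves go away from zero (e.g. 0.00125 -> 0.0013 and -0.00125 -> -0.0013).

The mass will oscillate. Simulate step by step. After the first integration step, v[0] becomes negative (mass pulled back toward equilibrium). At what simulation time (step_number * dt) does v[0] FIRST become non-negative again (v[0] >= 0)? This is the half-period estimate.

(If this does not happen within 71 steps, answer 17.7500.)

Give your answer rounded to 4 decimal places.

Step 0: x=[8.7000] v=[0.0000]
Step 1: x=[8.3797] v=[-1.2813]
Step 2: x=[7.8075] v=[-2.2890]
Step 3: x=[7.1055] v=[-2.8079]
Step 4: x=[6.4237] v=[-2.7272]
Step 5: x=[5.9077] v=[-2.0641]
Step 6: x=[5.6676] v=[-0.9603]
Step 7: x=[5.7548] v=[0.3486]
First v>=0 after going negative at step 7, time=1.7500

Answer: 1.7500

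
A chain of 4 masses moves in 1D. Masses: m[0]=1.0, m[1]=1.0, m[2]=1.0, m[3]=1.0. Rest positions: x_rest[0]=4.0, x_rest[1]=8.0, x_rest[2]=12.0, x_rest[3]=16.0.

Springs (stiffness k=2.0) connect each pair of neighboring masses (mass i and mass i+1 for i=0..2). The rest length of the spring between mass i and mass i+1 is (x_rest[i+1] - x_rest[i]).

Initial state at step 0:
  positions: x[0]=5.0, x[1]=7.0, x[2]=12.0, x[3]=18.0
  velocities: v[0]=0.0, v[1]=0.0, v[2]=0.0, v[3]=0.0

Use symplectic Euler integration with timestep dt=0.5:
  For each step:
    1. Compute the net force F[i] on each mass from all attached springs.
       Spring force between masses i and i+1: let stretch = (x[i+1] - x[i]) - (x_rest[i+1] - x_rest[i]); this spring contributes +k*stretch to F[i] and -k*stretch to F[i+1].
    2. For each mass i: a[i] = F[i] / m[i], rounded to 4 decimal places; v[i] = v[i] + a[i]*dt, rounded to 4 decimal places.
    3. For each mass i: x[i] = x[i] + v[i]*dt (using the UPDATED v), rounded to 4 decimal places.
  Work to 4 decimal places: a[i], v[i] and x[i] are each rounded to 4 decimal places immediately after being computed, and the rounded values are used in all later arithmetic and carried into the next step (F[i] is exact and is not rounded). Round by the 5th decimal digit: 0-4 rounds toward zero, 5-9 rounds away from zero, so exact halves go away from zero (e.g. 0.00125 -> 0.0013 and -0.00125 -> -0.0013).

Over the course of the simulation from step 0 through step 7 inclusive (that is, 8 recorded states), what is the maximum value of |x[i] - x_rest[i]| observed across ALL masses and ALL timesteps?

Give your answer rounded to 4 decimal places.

Step 0: x=[5.0000 7.0000 12.0000 18.0000] v=[0.0000 0.0000 0.0000 0.0000]
Step 1: x=[4.0000 8.5000 12.5000 17.0000] v=[-2.0000 3.0000 1.0000 -2.0000]
Step 2: x=[3.2500 9.7500 13.2500 15.7500] v=[-1.5000 2.5000 1.5000 -2.5000]
Step 3: x=[3.7500 9.5000 13.5000 15.2500] v=[1.0000 -0.5000 0.5000 -1.0000]
Step 4: x=[5.1250 8.3750 12.6250 15.8750] v=[2.7500 -2.2500 -1.7500 1.2500]
Step 5: x=[6.1250 7.7500 11.2500 16.8750] v=[2.0000 -1.2500 -2.7500 2.0000]
Step 6: x=[5.9375 8.0625 10.9375 17.0625] v=[-0.3750 0.6250 -0.6250 0.3750]
Step 7: x=[4.8125 8.7500 12.2500 16.1875] v=[-2.2500 1.3750 2.6250 -1.7500]
Max displacement = 2.1250

Answer: 2.1250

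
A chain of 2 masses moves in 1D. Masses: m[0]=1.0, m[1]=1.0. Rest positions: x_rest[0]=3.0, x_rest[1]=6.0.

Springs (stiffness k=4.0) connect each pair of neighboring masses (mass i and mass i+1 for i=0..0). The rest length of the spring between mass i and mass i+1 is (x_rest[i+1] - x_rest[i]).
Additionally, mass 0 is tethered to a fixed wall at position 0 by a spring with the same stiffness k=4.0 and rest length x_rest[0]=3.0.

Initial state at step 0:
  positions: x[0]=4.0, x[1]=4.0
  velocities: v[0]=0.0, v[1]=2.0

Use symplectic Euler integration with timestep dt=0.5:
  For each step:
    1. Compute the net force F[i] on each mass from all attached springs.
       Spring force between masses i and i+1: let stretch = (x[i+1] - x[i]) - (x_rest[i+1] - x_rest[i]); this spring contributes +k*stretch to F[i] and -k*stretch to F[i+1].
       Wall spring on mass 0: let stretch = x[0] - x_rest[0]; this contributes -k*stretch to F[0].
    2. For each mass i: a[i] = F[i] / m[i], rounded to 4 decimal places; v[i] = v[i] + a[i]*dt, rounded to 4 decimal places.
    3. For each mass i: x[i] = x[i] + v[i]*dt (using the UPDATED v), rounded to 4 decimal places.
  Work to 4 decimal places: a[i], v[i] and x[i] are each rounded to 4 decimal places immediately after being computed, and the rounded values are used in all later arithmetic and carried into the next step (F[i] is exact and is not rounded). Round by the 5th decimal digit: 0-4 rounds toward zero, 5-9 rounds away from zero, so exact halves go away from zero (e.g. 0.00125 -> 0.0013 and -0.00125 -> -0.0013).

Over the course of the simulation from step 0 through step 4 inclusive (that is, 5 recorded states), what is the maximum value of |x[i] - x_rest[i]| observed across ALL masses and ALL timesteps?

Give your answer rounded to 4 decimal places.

Step 0: x=[4.0000 4.0000] v=[0.0000 2.0000]
Step 1: x=[0.0000 8.0000] v=[-8.0000 8.0000]
Step 2: x=[4.0000 7.0000] v=[8.0000 -2.0000]
Step 3: x=[7.0000 6.0000] v=[6.0000 -2.0000]
Step 4: x=[2.0000 9.0000] v=[-10.0000 6.0000]
Max displacement = 4.0000

Answer: 4.0000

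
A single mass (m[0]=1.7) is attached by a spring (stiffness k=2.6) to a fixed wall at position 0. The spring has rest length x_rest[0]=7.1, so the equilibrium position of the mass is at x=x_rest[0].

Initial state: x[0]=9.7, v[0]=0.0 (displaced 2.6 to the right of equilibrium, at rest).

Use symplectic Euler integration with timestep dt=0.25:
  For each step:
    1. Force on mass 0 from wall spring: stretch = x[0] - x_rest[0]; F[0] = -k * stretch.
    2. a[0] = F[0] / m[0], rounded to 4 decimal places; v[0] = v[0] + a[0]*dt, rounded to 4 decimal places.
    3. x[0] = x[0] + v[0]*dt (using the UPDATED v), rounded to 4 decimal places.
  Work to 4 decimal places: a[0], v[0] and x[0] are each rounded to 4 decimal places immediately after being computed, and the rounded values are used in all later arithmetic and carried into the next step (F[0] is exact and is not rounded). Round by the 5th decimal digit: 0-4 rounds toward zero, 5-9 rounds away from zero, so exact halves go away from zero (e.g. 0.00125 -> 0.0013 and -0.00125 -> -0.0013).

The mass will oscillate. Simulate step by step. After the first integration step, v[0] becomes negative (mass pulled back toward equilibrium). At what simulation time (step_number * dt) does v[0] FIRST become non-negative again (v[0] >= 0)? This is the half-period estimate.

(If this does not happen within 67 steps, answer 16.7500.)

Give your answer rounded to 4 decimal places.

Answer: 2.7500

Derivation:
Step 0: x=[9.7000] v=[0.0000]
Step 1: x=[9.4515] v=[-0.9941]
Step 2: x=[8.9782] v=[-1.8932]
Step 3: x=[8.3254] v=[-2.6113]
Step 4: x=[7.5555] v=[-3.0798]
Step 5: x=[6.7420] v=[-3.2540]
Step 6: x=[5.9627] v=[-3.1171]
Step 7: x=[5.2921] v=[-2.6823]
Step 8: x=[4.7943] v=[-1.9911]
Step 9: x=[4.5169] v=[-1.1095]
Step 10: x=[4.4864] v=[-0.1219]
Step 11: x=[4.7058] v=[0.8774]
First v>=0 after going negative at step 11, time=2.7500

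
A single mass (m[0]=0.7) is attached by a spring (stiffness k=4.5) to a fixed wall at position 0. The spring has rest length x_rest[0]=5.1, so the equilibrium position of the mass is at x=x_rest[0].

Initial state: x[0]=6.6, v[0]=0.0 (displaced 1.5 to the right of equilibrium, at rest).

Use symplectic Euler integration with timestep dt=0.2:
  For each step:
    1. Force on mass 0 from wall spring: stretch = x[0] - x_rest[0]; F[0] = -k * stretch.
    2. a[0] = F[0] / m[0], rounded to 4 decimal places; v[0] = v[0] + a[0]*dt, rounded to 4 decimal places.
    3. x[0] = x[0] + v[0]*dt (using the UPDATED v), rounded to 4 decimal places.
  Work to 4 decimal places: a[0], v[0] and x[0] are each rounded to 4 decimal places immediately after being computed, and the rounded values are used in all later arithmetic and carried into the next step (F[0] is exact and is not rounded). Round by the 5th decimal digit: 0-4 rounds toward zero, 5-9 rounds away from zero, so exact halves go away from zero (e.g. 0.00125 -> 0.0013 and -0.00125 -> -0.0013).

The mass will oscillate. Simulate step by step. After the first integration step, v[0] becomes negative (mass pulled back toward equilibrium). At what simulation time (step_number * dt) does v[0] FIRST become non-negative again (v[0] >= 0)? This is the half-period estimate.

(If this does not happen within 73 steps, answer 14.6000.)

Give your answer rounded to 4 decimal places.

Step 0: x=[6.6000] v=[0.0000]
Step 1: x=[6.2143] v=[-1.9286]
Step 2: x=[5.5420] v=[-3.3613]
Step 3: x=[4.7561] v=[-3.9296]
Step 4: x=[4.0586] v=[-3.4874]
Step 5: x=[3.6289] v=[-2.1485]
Step 6: x=[3.5775] v=[-0.2571]
Step 7: x=[3.9176] v=[1.7004]
First v>=0 after going negative at step 7, time=1.4000

Answer: 1.4000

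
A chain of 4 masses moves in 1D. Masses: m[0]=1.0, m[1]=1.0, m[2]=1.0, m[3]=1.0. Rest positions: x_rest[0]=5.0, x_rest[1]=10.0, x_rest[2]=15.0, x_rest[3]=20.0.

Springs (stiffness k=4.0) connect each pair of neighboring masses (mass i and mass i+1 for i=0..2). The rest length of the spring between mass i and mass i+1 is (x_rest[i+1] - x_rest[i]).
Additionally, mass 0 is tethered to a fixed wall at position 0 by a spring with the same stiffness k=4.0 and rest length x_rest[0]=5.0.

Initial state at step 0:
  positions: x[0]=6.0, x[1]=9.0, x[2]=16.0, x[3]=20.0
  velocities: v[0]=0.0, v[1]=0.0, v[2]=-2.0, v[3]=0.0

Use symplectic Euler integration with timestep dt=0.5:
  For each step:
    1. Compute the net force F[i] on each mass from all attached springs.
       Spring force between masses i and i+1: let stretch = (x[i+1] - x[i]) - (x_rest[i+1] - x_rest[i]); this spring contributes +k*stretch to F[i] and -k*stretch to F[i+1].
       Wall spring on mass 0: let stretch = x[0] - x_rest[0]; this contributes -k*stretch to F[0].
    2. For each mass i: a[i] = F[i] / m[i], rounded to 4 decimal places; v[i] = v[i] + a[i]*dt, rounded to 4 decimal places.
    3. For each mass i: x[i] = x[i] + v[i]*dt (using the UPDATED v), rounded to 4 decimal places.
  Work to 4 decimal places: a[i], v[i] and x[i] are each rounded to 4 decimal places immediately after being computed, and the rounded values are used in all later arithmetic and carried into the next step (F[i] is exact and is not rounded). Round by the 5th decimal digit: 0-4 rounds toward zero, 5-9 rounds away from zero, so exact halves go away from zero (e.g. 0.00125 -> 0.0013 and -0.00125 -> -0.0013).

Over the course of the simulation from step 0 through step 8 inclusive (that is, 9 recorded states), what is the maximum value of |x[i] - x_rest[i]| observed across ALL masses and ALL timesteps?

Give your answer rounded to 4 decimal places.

Answer: 4.0000

Derivation:
Step 0: x=[6.0000 9.0000 16.0000 20.0000] v=[0.0000 0.0000 -2.0000 0.0000]
Step 1: x=[3.0000 13.0000 12.0000 21.0000] v=[-6.0000 8.0000 -8.0000 2.0000]
Step 2: x=[7.0000 6.0000 18.0000 18.0000] v=[8.0000 -14.0000 12.0000 -6.0000]
Step 3: x=[3.0000 12.0000 12.0000 20.0000] v=[-8.0000 12.0000 -12.0000 4.0000]
Step 4: x=[5.0000 9.0000 14.0000 19.0000] v=[4.0000 -6.0000 4.0000 -2.0000]
Step 5: x=[6.0000 7.0000 16.0000 18.0000] v=[2.0000 -4.0000 4.0000 -2.0000]
Step 6: x=[2.0000 13.0000 11.0000 20.0000] v=[-8.0000 12.0000 -10.0000 4.0000]
Step 7: x=[7.0000 6.0000 17.0000 18.0000] v=[10.0000 -14.0000 12.0000 -4.0000]
Step 8: x=[4.0000 11.0000 13.0000 20.0000] v=[-6.0000 10.0000 -8.0000 4.0000]
Max displacement = 4.0000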